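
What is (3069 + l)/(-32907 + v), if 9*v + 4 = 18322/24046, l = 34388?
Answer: -1351036533/1186935560 ≈ -1.1383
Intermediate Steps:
v = -12977/36069 (v = -4/9 + (18322/24046)/9 = -4/9 + (18322*(1/24046))/9 = -4/9 + (1/9)*(9161/12023) = -4/9 + 9161/108207 = -12977/36069 ≈ -0.35978)
(3069 + l)/(-32907 + v) = (3069 + 34388)/(-32907 - 12977/36069) = 37457/(-1186935560/36069) = 37457*(-36069/1186935560) = -1351036533/1186935560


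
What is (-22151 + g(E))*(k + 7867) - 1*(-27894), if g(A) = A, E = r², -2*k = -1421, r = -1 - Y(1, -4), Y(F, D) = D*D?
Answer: -187493411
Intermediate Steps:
Y(F, D) = D²
r = -17 (r = -1 - 1*(-4)² = -1 - 1*16 = -1 - 16 = -17)
k = 1421/2 (k = -½*(-1421) = 1421/2 ≈ 710.50)
E = 289 (E = (-17)² = 289)
(-22151 + g(E))*(k + 7867) - 1*(-27894) = (-22151 + 289)*(1421/2 + 7867) - 1*(-27894) = -21862*17155/2 + 27894 = -187521305 + 27894 = -187493411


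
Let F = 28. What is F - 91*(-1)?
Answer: 119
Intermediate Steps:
F - 91*(-1) = 28 - 91*(-1) = 28 + 91 = 119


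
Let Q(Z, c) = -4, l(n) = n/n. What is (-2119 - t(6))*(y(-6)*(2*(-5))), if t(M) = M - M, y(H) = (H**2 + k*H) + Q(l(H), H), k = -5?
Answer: 1313780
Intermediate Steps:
l(n) = 1
y(H) = -4 + H**2 - 5*H (y(H) = (H**2 - 5*H) - 4 = -4 + H**2 - 5*H)
t(M) = 0
(-2119 - t(6))*(y(-6)*(2*(-5))) = (-2119 - 1*0)*((-4 + (-6)**2 - 5*(-6))*(2*(-5))) = (-2119 + 0)*((-4 + 36 + 30)*(-10)) = -131378*(-10) = -2119*(-620) = 1313780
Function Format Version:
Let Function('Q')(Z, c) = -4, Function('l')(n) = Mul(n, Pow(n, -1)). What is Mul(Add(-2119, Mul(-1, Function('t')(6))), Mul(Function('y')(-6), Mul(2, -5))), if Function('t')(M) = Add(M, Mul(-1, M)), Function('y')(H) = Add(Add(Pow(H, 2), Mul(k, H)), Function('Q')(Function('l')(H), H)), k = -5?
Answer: 1313780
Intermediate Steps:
Function('l')(n) = 1
Function('y')(H) = Add(-4, Pow(H, 2), Mul(-5, H)) (Function('y')(H) = Add(Add(Pow(H, 2), Mul(-5, H)), -4) = Add(-4, Pow(H, 2), Mul(-5, H)))
Function('t')(M) = 0
Mul(Add(-2119, Mul(-1, Function('t')(6))), Mul(Function('y')(-6), Mul(2, -5))) = Mul(Add(-2119, Mul(-1, 0)), Mul(Add(-4, Pow(-6, 2), Mul(-5, -6)), Mul(2, -5))) = Mul(Add(-2119, 0), Mul(Add(-4, 36, 30), -10)) = Mul(-2119, Mul(62, -10)) = Mul(-2119, -620) = 1313780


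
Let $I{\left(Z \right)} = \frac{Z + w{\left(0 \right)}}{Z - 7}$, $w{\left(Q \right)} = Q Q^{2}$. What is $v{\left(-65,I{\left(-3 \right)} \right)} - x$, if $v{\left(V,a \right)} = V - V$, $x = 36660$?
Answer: $-36660$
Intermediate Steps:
$w{\left(Q \right)} = Q^{3}$
$I{\left(Z \right)} = \frac{Z}{-7 + Z}$ ($I{\left(Z \right)} = \frac{Z + 0^{3}}{Z - 7} = \frac{Z + 0}{-7 + Z} = \frac{Z}{-7 + Z}$)
$v{\left(V,a \right)} = 0$
$v{\left(-65,I{\left(-3 \right)} \right)} - x = 0 - 36660 = -36660$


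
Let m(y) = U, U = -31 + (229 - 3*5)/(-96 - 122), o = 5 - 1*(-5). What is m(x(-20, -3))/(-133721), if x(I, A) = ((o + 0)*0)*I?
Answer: 498/2082227 ≈ 0.00023917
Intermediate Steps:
o = 10 (o = 5 + 5 = 10)
U = -3486/109 (U = -31 + (229 - 15)/(-218) = -31 + 214*(-1/218) = -31 - 107/109 = -3486/109 ≈ -31.982)
x(I, A) = 0 (x(I, A) = ((10 + 0)*0)*I = (10*0)*I = 0*I = 0)
m(y) = -3486/109
m(x(-20, -3))/(-133721) = -3486/109/(-133721) = -3486/109*(-1/133721) = 498/2082227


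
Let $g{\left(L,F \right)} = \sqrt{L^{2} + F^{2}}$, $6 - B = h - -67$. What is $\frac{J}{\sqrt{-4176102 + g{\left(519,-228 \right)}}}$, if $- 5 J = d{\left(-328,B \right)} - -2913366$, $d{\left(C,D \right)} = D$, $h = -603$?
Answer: $\frac{2913908 i \sqrt{3}}{15 \sqrt{1392034 - \sqrt{35705}}} \approx 285.2 i$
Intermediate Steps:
$B = 542$ ($B = 6 - \left(-603 - -67\right) = 6 - \left(-603 + 67\right) = 6 - -536 = 6 + 536 = 542$)
$g{\left(L,F \right)} = \sqrt{F^{2} + L^{2}}$
$J = - \frac{2913908}{5}$ ($J = - \frac{542 - -2913366}{5} = - \frac{542 + 2913366}{5} = \left(- \frac{1}{5}\right) 2913908 = - \frac{2913908}{5} \approx -5.8278 \cdot 10^{5}$)
$\frac{J}{\sqrt{-4176102 + g{\left(519,-228 \right)}}} = - \frac{2913908}{5 \sqrt{-4176102 + \sqrt{\left(-228\right)^{2} + 519^{2}}}} = - \frac{2913908}{5 \sqrt{-4176102 + \sqrt{51984 + 269361}}} = - \frac{2913908}{5 \sqrt{-4176102 + \sqrt{321345}}} = - \frac{2913908}{5 \sqrt{-4176102 + 3 \sqrt{35705}}}$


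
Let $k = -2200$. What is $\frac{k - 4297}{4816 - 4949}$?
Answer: $\frac{6497}{133} \approx 48.85$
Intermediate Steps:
$\frac{k - 4297}{4816 - 4949} = \frac{-2200 - 4297}{4816 - 4949} = - \frac{6497}{-133} = \left(-6497\right) \left(- \frac{1}{133}\right) = \frac{6497}{133}$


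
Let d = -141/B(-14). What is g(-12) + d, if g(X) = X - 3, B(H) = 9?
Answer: -92/3 ≈ -30.667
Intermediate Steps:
g(X) = -3 + X
d = -47/3 (d = -141/9 = -141*⅑ = -47/3 ≈ -15.667)
g(-12) + d = (-3 - 12) - 47/3 = -15 - 47/3 = -92/3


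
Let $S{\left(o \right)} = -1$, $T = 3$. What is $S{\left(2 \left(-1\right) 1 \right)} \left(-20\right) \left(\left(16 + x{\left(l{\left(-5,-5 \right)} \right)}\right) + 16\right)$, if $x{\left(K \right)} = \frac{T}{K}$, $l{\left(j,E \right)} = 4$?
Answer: $655$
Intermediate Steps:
$x{\left(K \right)} = \frac{3}{K}$
$S{\left(2 \left(-1\right) 1 \right)} \left(-20\right) \left(\left(16 + x{\left(l{\left(-5,-5 \right)} \right)}\right) + 16\right) = \left(-1\right) \left(-20\right) \left(\left(16 + \frac{3}{4}\right) + 16\right) = 20 \left(\left(16 + 3 \cdot \frac{1}{4}\right) + 16\right) = 20 \left(\left(16 + \frac{3}{4}\right) + 16\right) = 20 \left(\frac{67}{4} + 16\right) = 20 \cdot \frac{131}{4} = 655$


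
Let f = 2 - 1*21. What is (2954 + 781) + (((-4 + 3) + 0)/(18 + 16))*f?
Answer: 127009/34 ≈ 3735.6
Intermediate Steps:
f = -19 (f = 2 - 21 = -19)
(2954 + 781) + (((-4 + 3) + 0)/(18 + 16))*f = (2954 + 781) + (((-4 + 3) + 0)/(18 + 16))*(-19) = 3735 + ((-1 + 0)/34)*(-19) = 3735 - 1*1/34*(-19) = 3735 - 1/34*(-19) = 3735 + 19/34 = 127009/34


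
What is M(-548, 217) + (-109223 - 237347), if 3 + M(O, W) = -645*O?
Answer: 6887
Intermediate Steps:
M(O, W) = -3 - 645*O
M(-548, 217) + (-109223 - 237347) = (-3 - 645*(-548)) + (-109223 - 237347) = (-3 + 353460) - 346570 = 353457 - 346570 = 6887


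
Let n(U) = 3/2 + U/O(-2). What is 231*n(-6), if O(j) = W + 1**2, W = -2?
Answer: 3465/2 ≈ 1732.5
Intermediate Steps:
O(j) = -1 (O(j) = -2 + 1**2 = -2 + 1 = -1)
n(U) = 3/2 - U (n(U) = 3/2 + U/(-1) = 3*(1/2) + U*(-1) = 3/2 - U)
231*n(-6) = 231*(3/2 - 1*(-6)) = 231*(3/2 + 6) = 231*(15/2) = 3465/2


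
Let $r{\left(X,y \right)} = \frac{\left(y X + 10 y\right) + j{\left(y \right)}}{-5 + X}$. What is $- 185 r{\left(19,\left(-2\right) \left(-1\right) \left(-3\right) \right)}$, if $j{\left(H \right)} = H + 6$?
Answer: $\frac{16095}{7} \approx 2299.3$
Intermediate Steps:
$j{\left(H \right)} = 6 + H$
$r{\left(X,y \right)} = \frac{6 + 11 y + X y}{-5 + X}$ ($r{\left(X,y \right)} = \frac{\left(y X + 10 y\right) + \left(6 + y\right)}{-5 + X} = \frac{\left(X y + 10 y\right) + \left(6 + y\right)}{-5 + X} = \frac{\left(10 y + X y\right) + \left(6 + y\right)}{-5 + X} = \frac{6 + 11 y + X y}{-5 + X}$)
$- 185 r{\left(19,\left(-2\right) \left(-1\right) \left(-3\right) \right)} = - 185 \frac{6 + 11 \left(-2\right) \left(-1\right) \left(-3\right) + 19 \left(-2\right) \left(-1\right) \left(-3\right)}{-5 + 19} = - 185 \frac{6 + 11 \cdot 2 \left(-3\right) + 19 \cdot 2 \left(-3\right)}{14} = - 185 \frac{6 + 11 \left(-6\right) + 19 \left(-6\right)}{14} = - 185 \frac{6 - 66 - 114}{14} = - 185 \cdot \frac{1}{14} \left(-174\right) = \left(-185\right) \left(- \frac{87}{7}\right) = \frac{16095}{7}$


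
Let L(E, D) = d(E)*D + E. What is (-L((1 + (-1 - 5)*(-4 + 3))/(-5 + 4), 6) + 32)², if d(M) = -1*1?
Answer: 2025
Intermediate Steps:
d(M) = -1
L(E, D) = E - D (L(E, D) = -D + E = E - D)
(-L((1 + (-1 - 5)*(-4 + 3))/(-5 + 4), 6) + 32)² = (-((1 + (-1 - 5)*(-4 + 3))/(-5 + 4) - 1*6) + 32)² = (-((1 - 6*(-1))/(-1) - 6) + 32)² = (-((1 + 6)*(-1) - 6) + 32)² = (-(7*(-1) - 6) + 32)² = (-(-7 - 6) + 32)² = (-1*(-13) + 32)² = (13 + 32)² = 45² = 2025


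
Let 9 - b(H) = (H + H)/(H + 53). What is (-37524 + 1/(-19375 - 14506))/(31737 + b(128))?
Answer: -46022893349/38934486674 ≈ -1.1821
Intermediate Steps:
b(H) = 9 - 2*H/(53 + H) (b(H) = 9 - (H + H)/(H + 53) = 9 - 2*H/(53 + H))
(-37524 + 1/(-19375 - 14506))/(31737 + b(128)) = (-37524 + 1/(-19375 - 14506))/(31737 + (477 + 7*128)/(53 + 128)) = (-37524 + 1/(-33881))/(31737 + (477 + 896)/181) = (-37524 - 1/33881)/(31737 + (1/181)*1373) = -1271350645/(33881*(31737 + 1373/181)) = -1271350645/(33881*5745770/181) = -1271350645/33881*181/5745770 = -46022893349/38934486674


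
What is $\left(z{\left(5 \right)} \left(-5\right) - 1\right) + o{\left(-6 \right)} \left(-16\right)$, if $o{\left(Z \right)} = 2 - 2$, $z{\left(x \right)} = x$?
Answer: $-26$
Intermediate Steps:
$o{\left(Z \right)} = 0$ ($o{\left(Z \right)} = 2 - 2 = 0$)
$\left(z{\left(5 \right)} \left(-5\right) - 1\right) + o{\left(-6 \right)} \left(-16\right) = \left(5 \left(-5\right) - 1\right) + 0 \left(-16\right) = \left(-25 - 1\right) + 0 = -26 + 0 = -26$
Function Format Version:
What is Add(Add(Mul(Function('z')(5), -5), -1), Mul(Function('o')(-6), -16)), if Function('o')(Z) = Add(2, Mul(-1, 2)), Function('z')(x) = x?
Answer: -26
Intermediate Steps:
Function('o')(Z) = 0 (Function('o')(Z) = Add(2, -2) = 0)
Add(Add(Mul(Function('z')(5), -5), -1), Mul(Function('o')(-6), -16)) = Add(Add(Mul(5, -5), -1), Mul(0, -16)) = Add(Add(-25, -1), 0) = Add(-26, 0) = -26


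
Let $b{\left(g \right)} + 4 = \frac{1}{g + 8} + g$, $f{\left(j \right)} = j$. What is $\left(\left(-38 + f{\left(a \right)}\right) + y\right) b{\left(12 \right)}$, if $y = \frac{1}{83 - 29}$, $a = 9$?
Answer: $- \frac{50393}{216} \approx -233.3$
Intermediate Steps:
$y = \frac{1}{54} \approx 0.018519$
$b{\left(g \right)} = -4 + g + \frac{1}{8 + g}$ ($b{\left(g \right)} = -4 + \left(\frac{1}{g + 8} + g\right) = -4 + \left(\frac{1}{8 + g} + g\right) = -4 + \left(g + \frac{1}{8 + g}\right) = -4 + g + \frac{1}{8 + g}$)
$\left(\left(-38 + f{\left(a \right)}\right) + y\right) b{\left(12 \right)} = \left(\left(-38 + 9\right) + \frac{1}{54}\right) \frac{-31 + 12^{2} + 4 \cdot 12}{8 + 12} = \left(-29 + \frac{1}{54}\right) \frac{-31 + 144 + 48}{20} = - \frac{1565 \cdot \frac{1}{20} \cdot 161}{54} = \left(- \frac{1565}{54}\right) \frac{161}{20} = - \frac{50393}{216}$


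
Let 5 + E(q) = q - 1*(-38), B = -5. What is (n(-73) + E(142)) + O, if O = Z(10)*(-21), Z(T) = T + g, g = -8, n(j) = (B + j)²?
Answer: 6217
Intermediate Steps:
n(j) = (-5 + j)²
E(q) = 33 + q (E(q) = -5 + (q - 1*(-38)) = -5 + (q + 38) = -5 + (38 + q) = 33 + q)
Z(T) = -8 + T (Z(T) = T - 8 = -8 + T)
O = -42 (O = (-8 + 10)*(-21) = 2*(-21) = -42)
(n(-73) + E(142)) + O = ((-5 - 73)² + (33 + 142)) - 42 = ((-78)² + 175) - 42 = (6084 + 175) - 42 = 6259 - 42 = 6217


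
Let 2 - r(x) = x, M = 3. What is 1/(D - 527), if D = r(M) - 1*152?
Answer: -1/680 ≈ -0.0014706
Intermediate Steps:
r(x) = 2 - x
D = -153 (D = (2 - 1*3) - 1*152 = (2 - 3) - 152 = -1 - 152 = -153)
1/(D - 527) = 1/(-153 - 527) = 1/(-680) = -1/680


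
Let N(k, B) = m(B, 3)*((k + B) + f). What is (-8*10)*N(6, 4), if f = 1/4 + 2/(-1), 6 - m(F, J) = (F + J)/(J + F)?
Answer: -3300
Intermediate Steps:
m(F, J) = 5 (m(F, J) = 6 - (F + J)/(J + F) = 6 - (F + J)/(F + J) = 6 - 1*1 = 6 - 1 = 5)
f = -7/4 (f = 1*(¼) + 2*(-1) = ¼ - 2 = -7/4 ≈ -1.7500)
N(k, B) = -35/4 + 5*B + 5*k (N(k, B) = 5*((k + B) - 7/4) = 5*((B + k) - 7/4) = 5*(-7/4 + B + k) = -35/4 + 5*B + 5*k)
(-8*10)*N(6, 4) = (-8*10)*(-35/4 + 5*4 + 5*6) = -80*(-35/4 + 20 + 30) = -80*165/4 = -3300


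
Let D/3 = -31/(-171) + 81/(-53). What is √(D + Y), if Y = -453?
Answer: I*√4171158141/3021 ≈ 21.379*I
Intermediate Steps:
D = -12208/3021 (D = 3*(-31/(-171) + 81/(-53)) = 3*(-31*(-1/171) + 81*(-1/53)) = 3*(31/171 - 81/53) = 3*(-12208/9063) = -12208/3021 ≈ -4.0410)
√(D + Y) = √(-12208/3021 - 453) = √(-1380721/3021) = I*√4171158141/3021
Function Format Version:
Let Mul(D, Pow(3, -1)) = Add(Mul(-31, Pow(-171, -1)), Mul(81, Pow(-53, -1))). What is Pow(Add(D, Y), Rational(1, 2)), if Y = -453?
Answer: Mul(Rational(1, 3021), I, Pow(4171158141, Rational(1, 2))) ≈ Mul(21.379, I)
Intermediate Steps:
D = Rational(-12208, 3021) (D = Mul(3, Add(Mul(-31, Pow(-171, -1)), Mul(81, Pow(-53, -1)))) = Mul(3, Add(Mul(-31, Rational(-1, 171)), Mul(81, Rational(-1, 53)))) = Mul(3, Add(Rational(31, 171), Rational(-81, 53))) = Mul(3, Rational(-12208, 9063)) = Rational(-12208, 3021) ≈ -4.0410)
Pow(Add(D, Y), Rational(1, 2)) = Pow(Add(Rational(-12208, 3021), -453), Rational(1, 2)) = Pow(Rational(-1380721, 3021), Rational(1, 2)) = Mul(Rational(1, 3021), I, Pow(4171158141, Rational(1, 2)))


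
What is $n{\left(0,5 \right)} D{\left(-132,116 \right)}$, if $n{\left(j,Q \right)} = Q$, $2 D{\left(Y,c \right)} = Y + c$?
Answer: $-40$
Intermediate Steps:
$D{\left(Y,c \right)} = \frac{Y}{2} + \frac{c}{2}$ ($D{\left(Y,c \right)} = \frac{Y + c}{2} = \frac{Y}{2} + \frac{c}{2}$)
$n{\left(0,5 \right)} D{\left(-132,116 \right)} = 5 \left(\frac{1}{2} \left(-132\right) + \frac{1}{2} \cdot 116\right) = 5 \left(-66 + 58\right) = 5 \left(-8\right) = -40$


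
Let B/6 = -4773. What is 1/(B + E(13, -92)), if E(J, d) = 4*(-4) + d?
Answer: -1/28746 ≈ -3.4787e-5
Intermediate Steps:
E(J, d) = -16 + d
B = -28638 (B = 6*(-4773) = -28638)
1/(B + E(13, -92)) = 1/(-28638 + (-16 - 92)) = 1/(-28638 - 108) = 1/(-28746) = -1/28746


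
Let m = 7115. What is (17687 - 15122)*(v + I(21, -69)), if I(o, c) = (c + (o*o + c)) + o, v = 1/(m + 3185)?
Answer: 1711984113/2060 ≈ 8.3106e+5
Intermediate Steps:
v = 1/10300 (v = 1/(7115 + 3185) = 1/10300 ≈ 9.7087e-5)
I(o, c) = o + o² + 2*c (I(o, c) = (c + (o² + c)) + o = (c + (c + o²)) + o = (o² + 2*c) + o = o + o² + 2*c)
(17687 - 15122)*(v + I(21, -69)) = (17687 - 15122)*(1/10300 + (21 + 21² + 2*(-69))) = 2565*(1/10300 + (21 + 441 - 138)) = 2565*(1/10300 + 324) = 2565*(3337201/10300) = 1711984113/2060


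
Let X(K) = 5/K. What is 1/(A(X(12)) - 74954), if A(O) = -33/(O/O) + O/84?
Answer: -1008/75586891 ≈ -1.3336e-5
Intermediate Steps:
A(O) = -33 + O/84 (A(O) = -33/1 + O*(1/84) = -33*1 + O/84 = -33 + O/84)
1/(A(X(12)) - 74954) = 1/((-33 + (5/12)/84) - 74954) = 1/((-33 + (5*(1/12))/84) - 74954) = 1/((-33 + (1/84)*(5/12)) - 74954) = 1/((-33 + 5/1008) - 74954) = 1/(-33259/1008 - 74954) = 1/(-75586891/1008) = -1008/75586891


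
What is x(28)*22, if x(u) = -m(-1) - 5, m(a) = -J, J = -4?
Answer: -198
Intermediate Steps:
m(a) = 4 (m(a) = -1*(-4) = 4)
x(u) = -9 (x(u) = -1*4 - 5 = -4 - 5 = -9)
x(28)*22 = -9*22 = -198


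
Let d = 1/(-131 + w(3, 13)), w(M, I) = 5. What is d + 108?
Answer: 13607/126 ≈ 107.99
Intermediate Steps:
d = -1/126 (d = 1/(-131 + 5) = 1/(-126) = -1/126 ≈ -0.0079365)
d + 108 = -1/126 + 108 = 13607/126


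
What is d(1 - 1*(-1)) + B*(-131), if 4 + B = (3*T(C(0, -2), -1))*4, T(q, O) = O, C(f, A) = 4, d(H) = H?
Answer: 2098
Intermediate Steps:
B = -16 (B = -4 + (3*(-1))*4 = -4 - 3*4 = -4 - 12 = -16)
d(1 - 1*(-1)) + B*(-131) = (1 - 1*(-1)) - 16*(-131) = (1 + 1) + 2096 = 2 + 2096 = 2098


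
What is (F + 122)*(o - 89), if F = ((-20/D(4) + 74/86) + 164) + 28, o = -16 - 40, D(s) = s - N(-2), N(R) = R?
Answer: -5827115/129 ≈ -45171.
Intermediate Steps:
D(s) = 2 + s (D(s) = s - 1*(-2) = s + 2 = 2 + s)
o = -56
F = 24449/129 (F = ((-20/(2 + 4) + 74/86) + 164) + 28 = ((-20/6 + 74*(1/86)) + 164) + 28 = ((-20*1/6 + 37/43) + 164) + 28 = ((-10/3 + 37/43) + 164) + 28 = (-319/129 + 164) + 28 = 20837/129 + 28 = 24449/129 ≈ 189.53)
(F + 122)*(o - 89) = (24449/129 + 122)*(-56 - 89) = (40187/129)*(-145) = -5827115/129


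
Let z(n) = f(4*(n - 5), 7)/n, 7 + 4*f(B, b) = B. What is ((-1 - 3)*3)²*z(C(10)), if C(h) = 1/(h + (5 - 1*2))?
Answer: -12492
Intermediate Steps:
C(h) = 1/(3 + h) (C(h) = 1/(h + (5 - 2)) = 1/(h + 3) = 1/(3 + h))
f(B, b) = -7/4 + B/4
z(n) = (-27/4 + n)/n (z(n) = (-7/4 + (4*(n - 5))/4)/n = (-7/4 + (4*(-5 + n))/4)/n = (-7/4 + (-20 + 4*n)/4)/n = (-7/4 + (-5 + n))/n = (-27/4 + n)/n)
((-1 - 3)*3)²*z(C(10)) = ((-1 - 3)*3)²*((-27/4 + 1/(3 + 10))/(1/(3 + 10))) = (-4*3)²*((-27/4 + 1/13)/(1/13)) = (-12)²*((-27/4 + 1/13)/(1/13)) = 144*(13*(-347/52)) = 144*(-347/4) = -12492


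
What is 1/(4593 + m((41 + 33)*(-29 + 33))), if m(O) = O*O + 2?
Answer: 1/92211 ≈ 1.0845e-5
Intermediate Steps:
m(O) = 2 + O² (m(O) = O² + 2 = 2 + O²)
1/(4593 + m((41 + 33)*(-29 + 33))) = 1/(4593 + (2 + ((41 + 33)*(-29 + 33))²)) = 1/(4593 + (2 + (74*4)²)) = 1/(4593 + (2 + 296²)) = 1/(4593 + (2 + 87616)) = 1/(4593 + 87618) = 1/92211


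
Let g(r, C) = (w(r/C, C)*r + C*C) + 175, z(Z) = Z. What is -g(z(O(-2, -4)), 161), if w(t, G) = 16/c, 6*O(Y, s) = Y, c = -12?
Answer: -234868/9 ≈ -26096.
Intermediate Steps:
O(Y, s) = Y/6
w(t, G) = -4/3 (w(t, G) = 16/(-12) = 16*(-1/12) = -4/3)
g(r, C) = 175 + C² - 4*r/3 (g(r, C) = (-4*r/3 + C*C) + 175 = (-4*r/3 + C²) + 175 = (C² - 4*r/3) + 175 = 175 + C² - 4*r/3)
-g(z(O(-2, -4)), 161) = -(175 + 161² - 2*(-2)/9) = -(175 + 25921 - 4/3*(-⅓)) = -(175 + 25921 + 4/9) = -1*234868/9 = -234868/9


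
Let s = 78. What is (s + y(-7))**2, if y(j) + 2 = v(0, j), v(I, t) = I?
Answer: 5776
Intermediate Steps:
y(j) = -2 (y(j) = -2 + 0 = -2)
(s + y(-7))**2 = (78 - 2)**2 = 76**2 = 5776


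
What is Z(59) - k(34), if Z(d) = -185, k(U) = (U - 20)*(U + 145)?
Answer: -2691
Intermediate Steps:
k(U) = (-20 + U)*(145 + U)
Z(59) - k(34) = -185 - (-2900 + 34² + 125*34) = -185 - (-2900 + 1156 + 4250) = -185 - 1*2506 = -185 - 2506 = -2691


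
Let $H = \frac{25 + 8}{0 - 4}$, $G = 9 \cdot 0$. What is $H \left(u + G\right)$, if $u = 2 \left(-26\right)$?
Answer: $429$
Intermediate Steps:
$u = -52$
$G = 0$
$H = - \frac{33}{4}$ ($H = \frac{33}{-4} = 33 \left(- \frac{1}{4}\right) = - \frac{33}{4} \approx -8.25$)
$H \left(u + G\right) = - \frac{33 \left(-52 + 0\right)}{4} = \left(- \frac{33}{4}\right) \left(-52\right) = 429$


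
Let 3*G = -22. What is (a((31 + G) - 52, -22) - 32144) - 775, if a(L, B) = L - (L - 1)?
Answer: -32918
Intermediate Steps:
G = -22/3 (G = (⅓)*(-22) = -22/3 ≈ -7.3333)
a(L, B) = 1 (a(L, B) = L - (-1 + L) = L + (1 - L) = 1)
(a((31 + G) - 52, -22) - 32144) - 775 = (1 - 32144) - 775 = -32143 - 775 = -32918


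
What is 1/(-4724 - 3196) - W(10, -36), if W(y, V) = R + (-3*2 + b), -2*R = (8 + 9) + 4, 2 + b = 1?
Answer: 138599/7920 ≈ 17.500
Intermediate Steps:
b = -1 (b = -2 + 1 = -1)
R = -21/2 (R = -((8 + 9) + 4)/2 = -(17 + 4)/2 = -1/2*21 = -21/2 ≈ -10.500)
W(y, V) = -35/2 (W(y, V) = -21/2 + (-3*2 - 1) = -21/2 + (-6 - 1) = -21/2 - 7 = -35/2)
1/(-4724 - 3196) - W(10, -36) = 1/(-4724 - 3196) - 1*(-35/2) = 1/(-7920) + 35/2 = -1/7920 + 35/2 = 138599/7920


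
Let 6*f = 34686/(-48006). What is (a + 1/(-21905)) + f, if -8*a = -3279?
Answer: 574514878747/1402095240 ≈ 409.75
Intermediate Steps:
a = 3279/8 (a = -1/8*(-3279) = 3279/8 ≈ 409.88)
f = -1927/16002 (f = (34686/(-48006))/6 = (34686*(-1/48006))/6 = (1/6)*(-1927/2667) = -1927/16002 ≈ -0.12042)
(a + 1/(-21905)) + f = (3279/8 + 1/(-21905)) - 1927/16002 = (3279/8 - 1/21905) - 1927/16002 = 71826487/175240 - 1927/16002 = 574514878747/1402095240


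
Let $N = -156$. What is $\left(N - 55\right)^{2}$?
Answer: $44521$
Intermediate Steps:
$\left(N - 55\right)^{2} = \left(-156 - 55\right)^{2} = \left(-211\right)^{2} = 44521$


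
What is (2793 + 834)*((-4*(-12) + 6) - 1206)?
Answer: -4178304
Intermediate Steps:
(2793 + 834)*((-4*(-12) + 6) - 1206) = 3627*((48 + 6) - 1206) = 3627*(54 - 1206) = 3627*(-1152) = -4178304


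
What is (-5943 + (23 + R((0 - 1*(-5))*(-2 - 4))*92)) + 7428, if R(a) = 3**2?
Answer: 2336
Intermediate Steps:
R(a) = 9
(-5943 + (23 + R((0 - 1*(-5))*(-2 - 4))*92)) + 7428 = (-5943 + (23 + 9*92)) + 7428 = (-5943 + (23 + 828)) + 7428 = (-5943 + 851) + 7428 = -5092 + 7428 = 2336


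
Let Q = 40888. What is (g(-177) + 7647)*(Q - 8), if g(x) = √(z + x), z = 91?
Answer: 312609360 + 40880*I*√86 ≈ 3.1261e+8 + 3.7911e+5*I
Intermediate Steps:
g(x) = √(91 + x)
(g(-177) + 7647)*(Q - 8) = (√(91 - 177) + 7647)*(40888 - 8) = (√(-86) + 7647)*40880 = (I*√86 + 7647)*40880 = (7647 + I*√86)*40880 = 312609360 + 40880*I*√86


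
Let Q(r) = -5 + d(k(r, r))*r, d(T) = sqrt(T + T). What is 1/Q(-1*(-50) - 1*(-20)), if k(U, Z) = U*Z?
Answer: 1/9603995 + 196*sqrt(2)/1920799 ≈ 0.00014441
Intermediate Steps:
d(T) = sqrt(2)*sqrt(T) (d(T) = sqrt(2*T) = sqrt(2)*sqrt(T))
Q(r) = -5 + r*sqrt(2)*sqrt(r**2) (Q(r) = -5 + (sqrt(2)*sqrt(r*r))*r = -5 + (sqrt(2)*sqrt(r**2))*r = -5 + r*sqrt(2)*sqrt(r**2))
1/Q(-1*(-50) - 1*(-20)) = 1/(-5 + (-1*(-50) - 1*(-20))*sqrt(2)*sqrt((-1*(-50) - 1*(-20))**2)) = 1/(-5 + (50 + 20)*sqrt(2)*sqrt((50 + 20)**2)) = 1/(-5 + 70*sqrt(2)*sqrt(70**2)) = 1/(-5 + 70*sqrt(2)*sqrt(4900)) = 1/(-5 + 70*sqrt(2)*70) = 1/(-5 + 4900*sqrt(2))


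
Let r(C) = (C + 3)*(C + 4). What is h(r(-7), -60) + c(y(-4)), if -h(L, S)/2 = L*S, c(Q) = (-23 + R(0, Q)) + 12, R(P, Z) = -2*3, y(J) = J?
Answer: 1423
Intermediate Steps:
R(P, Z) = -6
r(C) = (3 + C)*(4 + C)
c(Q) = -17 (c(Q) = (-23 - 6) + 12 = -29 + 12 = -17)
h(L, S) = -2*L*S
h(r(-7), -60) + c(y(-4)) = -2*(12 + (-7)² + 7*(-7))*(-60) - 17 = -2*(12 + 49 - 49)*(-60) - 17 = -2*12*(-60) - 17 = 1440 - 17 = 1423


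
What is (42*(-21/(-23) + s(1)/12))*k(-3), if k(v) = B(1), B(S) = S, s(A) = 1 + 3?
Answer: 1204/23 ≈ 52.348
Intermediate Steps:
s(A) = 4
k(v) = 1
(42*(-21/(-23) + s(1)/12))*k(-3) = (42*(-21/(-23) + 4/12))*1 = (42*(-21*(-1/23) + 4*(1/12)))*1 = (42*(21/23 + 1/3))*1 = (42*(86/69))*1 = (1204/23)*1 = 1204/23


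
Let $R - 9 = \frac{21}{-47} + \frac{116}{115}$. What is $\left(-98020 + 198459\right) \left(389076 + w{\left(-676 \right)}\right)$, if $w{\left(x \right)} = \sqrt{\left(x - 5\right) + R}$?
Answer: $39078404364 + \frac{2137 i \sqrt{19615409815}}{115} \approx 3.9078 \cdot 10^{10} + 2.6026 \cdot 10^{6} i$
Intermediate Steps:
$R = \frac{51682}{5405}$ ($R = 9 + \left(\frac{21}{-47} + \frac{116}{115}\right) = 9 + \left(21 \left(- \frac{1}{47}\right) + 116 \cdot \frac{1}{115}\right) = 9 + \left(- \frac{21}{47} + \frac{116}{115}\right) = 9 + \frac{3037}{5405} = \frac{51682}{5405} \approx 9.5619$)
$w{\left(x \right)} = \sqrt{\frac{24657}{5405} + x}$ ($w{\left(x \right)} = \sqrt{\left(x - 5\right) + \frac{51682}{5405}} = \sqrt{\left(-5 + x\right) + \frac{51682}{5405}} = \sqrt{\frac{24657}{5405} + x}$)
$\left(-98020 + 198459\right) \left(389076 + w{\left(-676 \right)}\right) = \left(-98020 + 198459\right) \left(389076 + \frac{\sqrt{133271085 + 29214025 \left(-676\right)}}{5405}\right) = 100439 \left(389076 + \frac{\sqrt{133271085 - 19748680900}}{5405}\right) = 100439 \left(389076 + \frac{\sqrt{-19615409815}}{5405}\right) = 100439 \left(389076 + \frac{i \sqrt{19615409815}}{5405}\right) = 39078404364 + \frac{2137 i \sqrt{19615409815}}{115}$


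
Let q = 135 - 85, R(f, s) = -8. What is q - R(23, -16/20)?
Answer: 58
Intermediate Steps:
q = 50
q - R(23, -16/20) = 50 - 1*(-8) = 50 + 8 = 58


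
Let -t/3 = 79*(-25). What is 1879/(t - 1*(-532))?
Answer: 1879/6457 ≈ 0.29100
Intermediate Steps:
t = 5925 (t = -237*(-25) = -3*(-1975) = 5925)
1879/(t - 1*(-532)) = 1879/(5925 - 1*(-532)) = 1879/(5925 + 532) = 1879/6457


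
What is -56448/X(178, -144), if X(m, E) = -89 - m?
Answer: 18816/89 ≈ 211.42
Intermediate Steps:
-56448/X(178, -144) = -56448/(-89 - 1*178) = -56448/(-89 - 178) = -56448/(-267) = -56448*(-1/267) = 18816/89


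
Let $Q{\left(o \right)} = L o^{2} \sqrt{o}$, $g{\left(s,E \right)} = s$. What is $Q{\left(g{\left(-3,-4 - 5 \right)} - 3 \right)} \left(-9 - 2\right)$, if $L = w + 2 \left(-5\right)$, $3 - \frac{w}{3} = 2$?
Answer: $2772 i \sqrt{6} \approx 6790.0 i$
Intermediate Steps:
$w = 3$ ($w = 9 - 6 = 3$)
$L = -7$ ($L = 3 + 2 \left(-5\right) = 3 - 10 = -7$)
$Q{\left(o \right)} = - 7 o^{\frac{5}{2}}$ ($Q{\left(o \right)} = - 7 o^{2} \sqrt{o} = - 7 o^{\frac{5}{2}}$)
$Q{\left(g{\left(-3,-4 - 5 \right)} - 3 \right)} \left(-9 - 2\right) = - 7 \left(-3 - 3\right)^{\frac{5}{2}} \left(-9 - 2\right) = - 7 \left(-6\right)^{\frac{5}{2}} \left(-11\right) = - 7 \cdot 36 i \sqrt{6} \left(-11\right) = - 252 i \sqrt{6} \left(-11\right) = 2772 i \sqrt{6}$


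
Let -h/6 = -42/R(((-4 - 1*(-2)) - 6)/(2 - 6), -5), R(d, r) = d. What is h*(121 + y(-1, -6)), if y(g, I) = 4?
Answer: 15750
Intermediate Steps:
h = 126 (h = -(-252)/(((-4 - 1*(-2)) - 6)/(2 - 6)) = -(-252)/(((-4 + 2) - 6)/(-4)) = -(-252)/((-2 - 6)*(-¼)) = -(-252)/((-8*(-¼))) = -(-252)/2 = -6*(-21) = 126)
h*(121 + y(-1, -6)) = 126*(121 + 4) = 126*125 = 15750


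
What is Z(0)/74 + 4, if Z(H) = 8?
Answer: 152/37 ≈ 4.1081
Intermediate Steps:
Z(0)/74 + 4 = 8/74 + 4 = (1/74)*8 + 4 = 4/37 + 4 = 152/37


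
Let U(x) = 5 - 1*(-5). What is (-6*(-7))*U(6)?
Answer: 420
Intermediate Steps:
U(x) = 10 (U(x) = 5 + 5 = 10)
(-6*(-7))*U(6) = -6*(-7)*10 = 42*10 = 420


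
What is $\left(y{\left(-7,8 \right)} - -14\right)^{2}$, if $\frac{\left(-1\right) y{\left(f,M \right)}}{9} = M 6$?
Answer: $174724$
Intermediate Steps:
$y{\left(f,M \right)} = - 54 M$ ($y{\left(f,M \right)} = - 9 M 6 = - 9 \cdot 6 M = - 54 M$)
$\left(y{\left(-7,8 \right)} - -14\right)^{2} = \left(\left(-54\right) 8 - -14\right)^{2} = \left(-432 + 14\right)^{2} = \left(-418\right)^{2} = 174724$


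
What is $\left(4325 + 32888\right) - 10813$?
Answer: $26400$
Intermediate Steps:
$\left(4325 + 32888\right) - 10813 = 37213 - 10813 = 26400$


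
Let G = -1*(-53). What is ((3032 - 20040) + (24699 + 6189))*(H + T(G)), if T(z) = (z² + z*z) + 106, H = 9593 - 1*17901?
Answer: -35865920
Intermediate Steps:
G = 53
H = -8308 (H = 9593 - 17901 = -8308)
T(z) = 106 + 2*z² (T(z) = (z² + z²) + 106 = 2*z² + 106 = 106 + 2*z²)
((3032 - 20040) + (24699 + 6189))*(H + T(G)) = ((3032 - 20040) + (24699 + 6189))*(-8308 + (106 + 2*53²)) = (-17008 + 30888)*(-8308 + (106 + 2*2809)) = 13880*(-8308 + (106 + 5618)) = 13880*(-8308 + 5724) = 13880*(-2584) = -35865920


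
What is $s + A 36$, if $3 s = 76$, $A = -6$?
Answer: $- \frac{572}{3} \approx -190.67$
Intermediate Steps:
$s = \frac{76}{3}$ ($s = \frac{1}{3} \cdot 76 = \frac{76}{3} \approx 25.333$)
$s + A 36 = \frac{76}{3} - 216 = - \frac{572}{3}$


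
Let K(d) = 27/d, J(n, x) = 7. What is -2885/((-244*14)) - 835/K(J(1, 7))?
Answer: -19888625/92232 ≈ -215.64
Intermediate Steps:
-2885/((-244*14)) - 835/K(J(1, 7)) = -2885/((-244*14)) - 835/(27/7) = -2885/(-3416) - 835/(27*(1/7)) = -2885*(-1/3416) - 835/27/7 = 2885/3416 - 835*7/27 = 2885/3416 - 5845/27 = -19888625/92232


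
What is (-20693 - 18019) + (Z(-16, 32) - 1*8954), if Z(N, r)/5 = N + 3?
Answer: -47731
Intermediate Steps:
Z(N, r) = 15 + 5*N (Z(N, r) = 5*(N + 3) = 5*(3 + N) = 15 + 5*N)
(-20693 - 18019) + (Z(-16, 32) - 1*8954) = (-20693 - 18019) + ((15 + 5*(-16)) - 1*8954) = -38712 + ((15 - 80) - 8954) = -38712 + (-65 - 8954) = -38712 - 9019 = -47731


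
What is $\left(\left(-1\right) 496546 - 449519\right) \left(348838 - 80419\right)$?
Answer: $-253941821235$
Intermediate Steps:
$\left(\left(-1\right) 496546 - 449519\right) \left(348838 - 80419\right) = \left(-496546 - 449519\right) 268419 = \left(-946065\right) 268419 = -253941821235$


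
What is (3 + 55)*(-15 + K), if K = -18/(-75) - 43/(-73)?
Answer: -1499996/1825 ≈ -821.92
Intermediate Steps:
K = 1513/1825 (K = -18*(-1/75) - 43*(-1/73) = 6/25 + 43/73 = 1513/1825 ≈ 0.82904)
(3 + 55)*(-15 + K) = (3 + 55)*(-15 + 1513/1825) = 58*(-25862/1825) = -1499996/1825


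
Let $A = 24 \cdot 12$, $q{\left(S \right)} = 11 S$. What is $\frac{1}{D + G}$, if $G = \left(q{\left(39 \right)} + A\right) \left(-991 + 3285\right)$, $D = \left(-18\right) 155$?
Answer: $\frac{1}{1642008} \approx 6.0901 \cdot 10^{-7}$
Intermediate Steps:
$A = 288$
$D = -2790$
$G = 1644798$ ($G = \left(11 \cdot 39 + 288\right) \left(-991 + 3285\right) = \left(429 + 288\right) 2294 = 717 \cdot 2294 = 1644798$)
$\frac{1}{D + G} = \frac{1}{-2790 + 1644798} = \frac{1}{1642008}$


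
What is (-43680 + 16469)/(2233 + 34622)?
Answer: -27211/36855 ≈ -0.73833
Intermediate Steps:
(-43680 + 16469)/(2233 + 34622) = -27211/36855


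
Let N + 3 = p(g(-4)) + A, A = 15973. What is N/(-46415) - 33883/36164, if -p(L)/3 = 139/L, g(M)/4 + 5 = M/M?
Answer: -8604644197/6714208240 ≈ -1.2816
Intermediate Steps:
g(M) = -16 (g(M) = -20 + 4*(M/M) = -20 + 4*1 = -20 + 4 = -16)
p(L) = -417/L
N = 255937/16 (N = -3 + (-417/(-16) + 15973) = -3 + (-417*(-1/16) + 15973) = -3 + (417/16 + 15973) = -3 + 255985/16 = 255937/16 ≈ 15996.)
N/(-46415) - 33883/36164 = (255937/16)/(-46415) - 33883/36164 = (255937/16)*(-1/46415) - 33883*1/36164 = -255937/742640 - 33883/36164 = -8604644197/6714208240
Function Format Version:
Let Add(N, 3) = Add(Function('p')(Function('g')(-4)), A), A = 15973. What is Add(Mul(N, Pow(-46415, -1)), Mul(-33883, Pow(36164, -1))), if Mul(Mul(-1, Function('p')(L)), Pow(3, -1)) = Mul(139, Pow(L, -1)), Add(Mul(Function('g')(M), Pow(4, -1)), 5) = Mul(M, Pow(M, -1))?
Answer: Rational(-8604644197, 6714208240) ≈ -1.2816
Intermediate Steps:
Function('g')(M) = -16 (Function('g')(M) = Add(-20, Mul(4, Mul(M, Pow(M, -1)))) = Add(-20, Mul(4, 1)) = Add(-20, 4) = -16)
Function('p')(L) = Mul(-417, Pow(L, -1)) (Function('p')(L) = Mul(-3, Mul(139, Pow(L, -1))) = Mul(-417, Pow(L, -1)))
N = Rational(255937, 16) (N = Add(-3, Add(Mul(-417, Pow(-16, -1)), 15973)) = Add(-3, Add(Mul(-417, Rational(-1, 16)), 15973)) = Add(-3, Add(Rational(417, 16), 15973)) = Add(-3, Rational(255985, 16)) = Rational(255937, 16) ≈ 15996.)
Add(Mul(N, Pow(-46415, -1)), Mul(-33883, Pow(36164, -1))) = Add(Mul(Rational(255937, 16), Pow(-46415, -1)), Mul(-33883, Pow(36164, -1))) = Add(Mul(Rational(255937, 16), Rational(-1, 46415)), Mul(-33883, Rational(1, 36164))) = Add(Rational(-255937, 742640), Rational(-33883, 36164)) = Rational(-8604644197, 6714208240)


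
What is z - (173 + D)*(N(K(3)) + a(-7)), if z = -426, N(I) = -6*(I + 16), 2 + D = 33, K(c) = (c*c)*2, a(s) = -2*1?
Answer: 41598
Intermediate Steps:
a(s) = -2
K(c) = 2*c² (K(c) = c²*2 = 2*c²)
D = 31 (D = -2 + 33 = 31)
N(I) = -96 - 6*I (N(I) = -6*(16 + I) = -96 - 6*I)
z - (173 + D)*(N(K(3)) + a(-7)) = -426 - (173 + 31)*((-96 - 12*3²) - 2) = -426 - 204*((-96 - 12*9) - 2) = -426 - 204*((-96 - 6*18) - 2) = -426 - 204*((-96 - 108) - 2) = -426 - 204*(-204 - 2) = -426 - 204*(-206) = -426 - 1*(-42024) = -426 + 42024 = 41598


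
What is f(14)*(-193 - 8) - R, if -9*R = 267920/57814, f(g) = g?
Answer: -731964722/260163 ≈ -2813.5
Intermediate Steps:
R = -133960/260163 (R = -267920/(9*57814) = -⅑*133960/28907 = -133960/260163 ≈ -0.51491)
f(14)*(-193 - 8) - R = 14*(-193 - 8) - 1*(-133960/260163) = 14*(-201) + 133960/260163 = -2814 + 133960/260163 = -731964722/260163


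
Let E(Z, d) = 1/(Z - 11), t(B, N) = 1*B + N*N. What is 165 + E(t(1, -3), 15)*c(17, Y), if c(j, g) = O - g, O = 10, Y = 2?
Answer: 157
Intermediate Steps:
t(B, N) = B + N²
c(j, g) = 10 - g
E(Z, d) = 1/(-11 + Z)
165 + E(t(1, -3), 15)*c(17, Y) = 165 + (10 - 1*2)/(-11 + (1 + (-3)²)) = 165 + (10 - 2)/(-11 + (1 + 9)) = 165 + 8/(-11 + 10) = 165 + 8/(-1) = 165 - 1*8 = 165 - 8 = 157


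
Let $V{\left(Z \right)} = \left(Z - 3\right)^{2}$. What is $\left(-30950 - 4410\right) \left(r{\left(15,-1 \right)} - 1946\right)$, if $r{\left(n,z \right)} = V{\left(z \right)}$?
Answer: $68244800$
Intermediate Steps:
$V{\left(Z \right)} = \left(-3 + Z\right)^{2}$
$r{\left(n,z \right)} = \left(-3 + z\right)^{2}$
$\left(-30950 - 4410\right) \left(r{\left(15,-1 \right)} - 1946\right) = \left(-30950 - 4410\right) \left(\left(-3 - 1\right)^{2} - 1946\right) = - 35360 \left(\left(-4\right)^{2} - 1946\right) = - 35360 \left(16 - 1946\right) = \left(-35360\right) \left(-1930\right) = 68244800$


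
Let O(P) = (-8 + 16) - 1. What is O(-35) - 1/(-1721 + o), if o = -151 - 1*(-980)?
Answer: 6245/892 ≈ 7.0011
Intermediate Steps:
o = 829 (o = -151 + 980 = 829)
O(P) = 7 (O(P) = 8 - 1 = 7)
O(-35) - 1/(-1721 + o) = 7 - 1/(-1721 + 829) = 7 - 1/(-892) = 7 - 1*(-1/892) = 7 + 1/892 = 6245/892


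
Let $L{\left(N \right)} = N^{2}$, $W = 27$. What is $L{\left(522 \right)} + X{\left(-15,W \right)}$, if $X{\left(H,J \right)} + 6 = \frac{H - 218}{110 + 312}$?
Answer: $\frac{114985483}{422} \approx 2.7248 \cdot 10^{5}$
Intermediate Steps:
$X{\left(H,J \right)} = - \frac{1375}{211} + \frac{H}{422}$ ($X{\left(H,J \right)} = -6 + \frac{H - 218}{110 + 312} = -6 + \frac{-218 + H}{422} = -6 + \left(-218 + H\right) \frac{1}{422} = -6 + \left(- \frac{109}{211} + \frac{H}{422}\right) = - \frac{1375}{211} + \frac{H}{422}$)
$L{\left(522 \right)} + X{\left(-15,W \right)} = 522^{2} + \left(- \frac{1375}{211} + \frac{1}{422} \left(-15\right)\right) = 272484 - \frac{2765}{422} = \frac{114985483}{422}$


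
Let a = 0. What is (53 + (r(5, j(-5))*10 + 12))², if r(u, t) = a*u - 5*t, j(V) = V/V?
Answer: 225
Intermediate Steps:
j(V) = 1
r(u, t) = -5*t (r(u, t) = 0*u - 5*t = 0 - 5*t = -5*t)
(53 + (r(5, j(-5))*10 + 12))² = (53 + (-5*1*10 + 12))² = (53 + (-5*10 + 12))² = (53 + (-50 + 12))² = (53 - 38)² = 15² = 225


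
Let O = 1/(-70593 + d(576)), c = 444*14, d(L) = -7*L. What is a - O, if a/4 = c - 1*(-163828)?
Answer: 50758134001/74625 ≈ 6.8018e+5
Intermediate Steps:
c = 6216
O = -1/74625 (O = 1/(-70593 - 7*576) = 1/(-70593 - 4032) = 1/(-74625) = -1/74625 ≈ -1.3400e-5)
a = 680176 (a = 4*(6216 - 1*(-163828)) = 4*(6216 + 163828) = 4*170044 = 680176)
a - O = 680176 - 1*(-1/74625) = 680176 + 1/74625 = 50758134001/74625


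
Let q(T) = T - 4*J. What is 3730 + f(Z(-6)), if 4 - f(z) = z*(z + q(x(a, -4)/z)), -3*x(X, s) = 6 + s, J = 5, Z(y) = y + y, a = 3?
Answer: 10052/3 ≈ 3350.7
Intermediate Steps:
Z(y) = 2*y
x(X, s) = -2 - s/3 (x(X, s) = -(6 + s)/3 = -2 - s/3)
q(T) = -20 + T (q(T) = T - 4*5 = T - 20 = -20 + T)
f(z) = 4 - z*(-20 + z - 2/(3*z)) (f(z) = 4 - z*(z + (-20 + (-2 - ⅓*(-4))/z)) = 4 - z*(z + (-20 + (-2 + 4/3)/z)) = 4 - z*(z + (-20 - 2/(3*z))) = 4 - z*(-20 + z - 2/(3*z)))
3730 + f(Z(-6)) = 3730 + (14/3 - (2*(-6))² + 20*(2*(-6))) = 3730 + (14/3 - 1*(-12)² + 20*(-12)) = 3730 + (14/3 - 1*144 - 240) = 3730 + (14/3 - 144 - 240) = 3730 - 1138/3 = 10052/3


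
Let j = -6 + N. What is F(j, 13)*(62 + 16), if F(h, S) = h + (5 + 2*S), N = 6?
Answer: 2418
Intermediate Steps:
j = 0 (j = -6 + 6 = 0)
F(h, S) = 5 + h + 2*S
F(j, 13)*(62 + 16) = (5 + 0 + 2*13)*(62 + 16) = (5 + 0 + 26)*78 = 31*78 = 2418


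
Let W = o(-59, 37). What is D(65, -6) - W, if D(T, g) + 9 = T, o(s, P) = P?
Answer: 19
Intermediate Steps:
W = 37
D(T, g) = -9 + T
D(65, -6) - W = (-9 + 65) - 1*37 = 56 - 37 = 19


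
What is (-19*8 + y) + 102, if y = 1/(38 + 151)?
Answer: -9449/189 ≈ -49.995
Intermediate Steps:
y = 1/189 ≈ 0.0052910
(-19*8 + y) + 102 = (-19*8 + 1/189) + 102 = (-152 + 1/189) + 102 = -28727/189 + 102 = -9449/189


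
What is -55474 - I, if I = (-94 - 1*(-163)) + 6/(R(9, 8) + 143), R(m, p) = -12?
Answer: -7276139/131 ≈ -55543.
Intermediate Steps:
I = 9045/131 (I = (-94 - 1*(-163)) + 6/(-12 + 143) = (-94 + 163) + 6/131 = 69 + (1/131)*6 = 69 + 6/131 = 9045/131 ≈ 69.046)
-55474 - I = -55474 - 1*9045/131 = -55474 - 9045/131 = -7276139/131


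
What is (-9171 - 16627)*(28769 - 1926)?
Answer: -692495714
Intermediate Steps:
(-9171 - 16627)*(28769 - 1926) = -25798*26843 = -692495714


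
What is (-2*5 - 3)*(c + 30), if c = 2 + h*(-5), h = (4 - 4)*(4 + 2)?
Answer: -416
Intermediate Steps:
h = 0 (h = 0*6 = 0)
c = 2 (c = 2 + 0*(-5) = 2 + 0 = 2)
(-2*5 - 3)*(c + 30) = (-2*5 - 3)*(2 + 30) = (-10 - 3)*32 = -13*32 = -416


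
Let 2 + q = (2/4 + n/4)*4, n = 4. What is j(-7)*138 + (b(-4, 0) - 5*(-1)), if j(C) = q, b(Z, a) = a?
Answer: 557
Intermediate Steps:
q = 4 (q = -2 + (2/4 + 4/4)*4 = -2 + (2*(1/4) + 4*(1/4))*4 = -2 + (1/2 + 1)*4 = -2 + (3/2)*4 = -2 + 6 = 4)
j(C) = 4
j(-7)*138 + (b(-4, 0) - 5*(-1)) = 4*138 + (0 - 5*(-1)) = 552 + (0 + 5) = 552 + 5 = 557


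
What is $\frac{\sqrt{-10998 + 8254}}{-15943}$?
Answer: $- \frac{14 i \sqrt{14}}{15943} \approx - 0.0032857 i$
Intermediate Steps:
$\frac{\sqrt{-10998 + 8254}}{-15943} = \sqrt{-2744} \left(- \frac{1}{15943}\right) = 14 i \sqrt{14} \left(- \frac{1}{15943}\right) = - \frac{14 i \sqrt{14}}{15943}$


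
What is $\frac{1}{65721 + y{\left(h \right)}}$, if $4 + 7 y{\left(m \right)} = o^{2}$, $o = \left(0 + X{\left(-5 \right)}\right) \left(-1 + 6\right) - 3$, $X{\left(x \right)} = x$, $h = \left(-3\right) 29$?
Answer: $\frac{7}{460827} \approx 1.519 \cdot 10^{-5}$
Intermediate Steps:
$h = -87$
$o = -28$ ($o = \left(0 - 5\right) \left(-1 + 6\right) - 3 = \left(-5\right) 5 - 3 = -25 - 3 = -28$)
$y{\left(m \right)} = \frac{780}{7}$ ($y{\left(m \right)} = - \frac{4}{7} + \frac{\left(-28\right)^{2}}{7} = - \frac{4}{7} + \frac{1}{7} \cdot 784 = - \frac{4}{7} + 112 = \frac{780}{7}$)
$\frac{1}{65721 + y{\left(h \right)}} = \frac{1}{65721 + \frac{780}{7}} = \frac{1}{\frac{460827}{7}} = \frac{7}{460827}$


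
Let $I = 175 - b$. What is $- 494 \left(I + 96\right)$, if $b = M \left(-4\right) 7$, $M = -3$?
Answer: $-92378$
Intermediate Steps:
$b = 84$ ($b = \left(-3\right) \left(-4\right) 7 = 12 \cdot 7 = 84$)
$I = 91$ ($I = 175 - 84 = 91$)
$- 494 \left(I + 96\right) = - 494 \left(91 + 96\right) = \left(-494\right) 187 = -92378$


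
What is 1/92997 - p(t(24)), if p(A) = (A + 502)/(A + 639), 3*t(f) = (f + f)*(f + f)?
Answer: -39368261/43615593 ≈ -0.90262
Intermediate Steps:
t(f) = 4*f²/3 (t(f) = ((f + f)*(f + f))/3 = ((2*f)*(2*f))/3 = (4*f²)/3 = 4*f²/3)
p(A) = (502 + A)/(639 + A)
1/92997 - p(t(24)) = 1/92997 - (502 + (4/3)*24²)/(639 + (4/3)*24²) = 1/92997 - (502 + (4/3)*576)/(639 + (4/3)*576) = 1/92997 - (502 + 768)/(639 + 768) = 1/92997 - 1270/1407 = -39368261/43615593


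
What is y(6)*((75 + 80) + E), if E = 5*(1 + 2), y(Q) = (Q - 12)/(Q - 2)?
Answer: -255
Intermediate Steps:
y(Q) = (-12 + Q)/(-2 + Q)
E = 15 (E = 5*3 = 15)
y(6)*((75 + 80) + E) = ((-12 + 6)/(-2 + 6))*((75 + 80) + 15) = (-6/4)*(155 + 15) = ((1/4)*(-6))*170 = -3/2*170 = -255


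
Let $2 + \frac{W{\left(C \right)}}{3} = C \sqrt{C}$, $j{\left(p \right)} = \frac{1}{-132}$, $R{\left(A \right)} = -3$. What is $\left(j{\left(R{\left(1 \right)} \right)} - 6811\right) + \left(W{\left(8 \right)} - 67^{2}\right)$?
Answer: $- \frac{1492393}{132} + 48 \sqrt{2} \approx -11238.0$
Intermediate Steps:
$j{\left(p \right)} = - \frac{1}{132}$
$W{\left(C \right)} = -6 + 3 C^{\frac{3}{2}}$ ($W{\left(C \right)} = -6 + 3 C \sqrt{C} = -6 + 3 C^{\frac{3}{2}}$)
$\left(j{\left(R{\left(1 \right)} \right)} - 6811\right) + \left(W{\left(8 \right)} - 67^{2}\right) = \left(- \frac{1}{132} - 6811\right) - \left(4495 - 48 \sqrt{2}\right) = - \frac{899053}{132} - \left(4495 - 48 \sqrt{2}\right) = - \frac{1492393}{132} + 48 \sqrt{2}$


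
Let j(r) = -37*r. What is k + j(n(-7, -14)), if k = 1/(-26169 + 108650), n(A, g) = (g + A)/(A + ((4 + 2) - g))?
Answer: 64087750/1072253 ≈ 59.769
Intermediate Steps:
n(A, g) = (A + g)/(6 + A - g) (n(A, g) = (A + g)/(A + (6 - g)) = (A + g)/(6 + A - g))
k = 1/82481 ≈ 1.2124e-5
k + j(n(-7, -14)) = 1/82481 - 37*(-7 - 14)/(6 - 7 - 1*(-14)) = 1/82481 - 37*(-21)/(6 - 7 + 14) = 1/82481 - 37*(-21)/13 = 1/82481 - 37*(-21/13) = 1/82481 + 777/13 = 64087750/1072253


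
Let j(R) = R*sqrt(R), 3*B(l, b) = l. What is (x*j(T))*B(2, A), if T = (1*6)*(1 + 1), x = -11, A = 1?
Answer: -176*sqrt(3) ≈ -304.84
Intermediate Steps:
B(l, b) = l/3
T = 12 (T = 6*2 = 12)
j(R) = R**(3/2)
(x*j(T))*B(2, A) = (-264*sqrt(3))*((1/3)*2) = -264*sqrt(3)*(2/3) = -176*sqrt(3)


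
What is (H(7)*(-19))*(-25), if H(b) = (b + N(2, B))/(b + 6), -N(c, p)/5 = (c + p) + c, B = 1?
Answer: -8550/13 ≈ -657.69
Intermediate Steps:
N(c, p) = -10*c - 5*p (N(c, p) = -5*((c + p) + c) = -5*(p + 2*c) = -10*c - 5*p)
H(b) = (-25 + b)/(6 + b) (H(b) = (b + (-10*2 - 5*1))/(b + 6) = (b + (-20 - 5))/(6 + b) = (b - 25)/(6 + b) = (-25 + b)/(6 + b))
(H(7)*(-19))*(-25) = (((-25 + 7)/(6 + 7))*(-19))*(-25) = ((-18/13)*(-19))*(-25) = (((1/13)*(-18))*(-19))*(-25) = -18/13*(-19)*(-25) = (342/13)*(-25) = -8550/13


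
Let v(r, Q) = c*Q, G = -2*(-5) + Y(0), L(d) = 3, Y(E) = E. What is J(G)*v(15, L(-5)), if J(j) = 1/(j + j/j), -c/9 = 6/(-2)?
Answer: 81/11 ≈ 7.3636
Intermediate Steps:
c = 27 (c = -54/(-2) = -54*(-1)/2 = -9*(-3) = 27)
G = 10 (G = -2*(-5) + 0 = 10 + 0 = 10)
v(r, Q) = 27*Q
J(j) = 1/(1 + j) (J(j) = 1/(j + 1) = 1/(1 + j))
J(G)*v(15, L(-5)) = (27*3)/(1 + 10) = 81/11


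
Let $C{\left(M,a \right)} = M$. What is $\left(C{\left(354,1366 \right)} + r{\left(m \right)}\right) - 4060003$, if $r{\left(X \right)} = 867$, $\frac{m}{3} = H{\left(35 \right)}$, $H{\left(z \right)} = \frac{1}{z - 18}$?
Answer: $-4058782$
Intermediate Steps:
$H{\left(z \right)} = \frac{1}{-18 + z}$
$m = \frac{3}{17}$ ($m = \frac{3}{-18 + 35} = \frac{3}{17} \approx 0.17647$)
$\left(C{\left(354,1366 \right)} + r{\left(m \right)}\right) - 4060003 = \left(354 + 867\right) - 4060003 = 1221 - 4060003 = -4058782$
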